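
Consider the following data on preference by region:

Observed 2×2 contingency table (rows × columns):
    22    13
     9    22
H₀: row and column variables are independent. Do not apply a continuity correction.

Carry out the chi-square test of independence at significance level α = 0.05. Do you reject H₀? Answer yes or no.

Row totals [35, 31], col totals [31, 35], n=66
χ² = (22−16.44)²/16.44 + (13−18.56)²/18.56 + (9−14.56)²/14.56 + (22−16.44)²/16.44 = 7.5512
df = 1
p-value (upper-tail) = 0.00600
At α=0.05: p < α → reject H₀

reject H₀: yes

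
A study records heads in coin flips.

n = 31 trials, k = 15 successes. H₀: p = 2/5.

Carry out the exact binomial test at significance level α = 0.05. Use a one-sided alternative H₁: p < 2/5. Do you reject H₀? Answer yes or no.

Exact binomial: n=31, k=15, p₀=2/5=0.4000
P(X≤15) from Σ C(n,i)·p₀^i·(1−p₀)^(n−i)
p-value (one-sided, H₁ less) = 0.87162
At α=0.05: p ≥ α → fail to reject H₀

reject H₀: no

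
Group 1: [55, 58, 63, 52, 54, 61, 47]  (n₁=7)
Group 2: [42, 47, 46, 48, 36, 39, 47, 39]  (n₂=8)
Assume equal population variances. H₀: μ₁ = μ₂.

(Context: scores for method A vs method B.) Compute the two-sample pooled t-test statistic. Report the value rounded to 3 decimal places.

test statistic = 4.895

x̄₁=55.714, s₁=5.469, n₁=7
x̄₂=43.000, s₂=4.598, n₂=8
s_p² = [6·5.469² + 7·4.598²]/13 = 25.1868
SE = √(s_p²·(1/7+1/8)) = 2.5974
t = (55.714−43.000)/2.5974 = 4.8950
df = 13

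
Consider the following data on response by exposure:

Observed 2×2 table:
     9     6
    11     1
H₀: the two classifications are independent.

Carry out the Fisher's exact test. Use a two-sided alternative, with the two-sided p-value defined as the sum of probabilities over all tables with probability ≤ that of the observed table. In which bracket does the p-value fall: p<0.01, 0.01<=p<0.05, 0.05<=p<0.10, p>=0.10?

p-value bracket: 0.05<=p<0.10

Margins: r₁=15, r₂=12, c₁=20, c₂=7, n=27
p_obs = C(15,9)·C(12,11)/C(27,20); sum pmf over tables with pmf ≤ p_obs
p-value (two-sided) = 0.09138
→ bracket: 0.05<=p<0.10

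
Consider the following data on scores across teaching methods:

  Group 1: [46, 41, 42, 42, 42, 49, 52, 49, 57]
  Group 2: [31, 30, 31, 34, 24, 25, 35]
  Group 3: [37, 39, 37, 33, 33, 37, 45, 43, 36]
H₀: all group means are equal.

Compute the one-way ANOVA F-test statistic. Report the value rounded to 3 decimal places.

Group means [46.67, 30.00, 37.78], grand mean 38.800
SSB = Σnᵢ(x̄ᵢ−x̄)² = 1108.444; SSW = ΣΣ(x−x̄ᵢ)² = 479.556
MSB = 1108.444/2 = 554.2222; MSW = 479.556/22 = 21.7980
F = MSB/MSW = 25.4254
df = (2, 22)

test statistic = 25.425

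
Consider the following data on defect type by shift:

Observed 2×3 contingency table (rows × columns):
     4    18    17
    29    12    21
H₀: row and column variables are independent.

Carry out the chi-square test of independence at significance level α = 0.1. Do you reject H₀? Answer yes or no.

reject H₀: yes

Row totals [39, 62], col totals [33, 30, 38], n=101
χ² = (4−12.74)²/12.74 + (18−11.58)²/11.58 + (17−14.67)²/14.67 + (29−20.26)²/20.26 + (12−18.42)²/18.42 + (21−23.33)²/23.33 = 16.1609
df = 2
p-value (upper-tail) = 0.00031
At α=0.1: p < α → reject H₀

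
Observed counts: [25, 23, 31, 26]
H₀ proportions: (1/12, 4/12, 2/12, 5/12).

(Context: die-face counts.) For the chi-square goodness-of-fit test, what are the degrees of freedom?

degrees of freedom = 3

df = k − 1 = 4 − 1 = 3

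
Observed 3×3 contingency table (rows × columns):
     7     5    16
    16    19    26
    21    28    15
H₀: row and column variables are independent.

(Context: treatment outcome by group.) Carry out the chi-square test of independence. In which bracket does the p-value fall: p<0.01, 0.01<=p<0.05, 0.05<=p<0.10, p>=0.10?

Row totals [28, 61, 64], col totals [44, 52, 57], n=153
χ² = (7−8.05)²/8.05 + (5−9.52)²/9.52 + (16−10.43)²/10.43 + (16−17.54)²/17.54 + (19−20.73)²/20.73 + (26−22.73)²/22.73 + (21−18.41)²/18.41 + (28−21.75)²/21.75 + (15−23.84)²/23.84 = 11.4463
df = 4
p-value (upper-tail) = 0.02198
→ bracket: 0.01<=p<0.05

p-value bracket: 0.01<=p<0.05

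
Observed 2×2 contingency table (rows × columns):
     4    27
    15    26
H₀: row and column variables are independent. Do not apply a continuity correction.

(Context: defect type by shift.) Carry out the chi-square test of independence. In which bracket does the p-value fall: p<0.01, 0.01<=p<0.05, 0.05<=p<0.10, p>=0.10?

p-value bracket: 0.01<=p<0.05

Row totals [31, 41], col totals [19, 53], n=72
χ² = (4−8.18)²/8.18 + (27−22.82)²/22.82 + (15−10.82)²/10.82 + (26−30.18)²/30.18 = 5.0967
df = 1
p-value (upper-tail) = 0.02397
→ bracket: 0.01<=p<0.05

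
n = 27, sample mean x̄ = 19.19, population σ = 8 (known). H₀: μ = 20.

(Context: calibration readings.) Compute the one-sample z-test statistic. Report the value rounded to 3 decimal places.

SE = σ/√n = 8/√27 = 1.5396
z = (x̄−μ₀)/SE = (19.19−20)/1.5396 = -0.5261

test statistic = -0.526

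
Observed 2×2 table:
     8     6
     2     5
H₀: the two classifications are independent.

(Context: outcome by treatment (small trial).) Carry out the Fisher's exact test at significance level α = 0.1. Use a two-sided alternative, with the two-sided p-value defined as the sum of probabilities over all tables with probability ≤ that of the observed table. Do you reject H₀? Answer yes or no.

Margins: r₁=14, r₂=7, c₁=10, c₂=11, n=21
p_obs = C(14,8)·C(7,2)/C(21,10); sum pmf over tables with pmf ≤ p_obs
p-value (two-sided) = 0.36146
At α=0.1: p ≥ α → fail to reject H₀

reject H₀: no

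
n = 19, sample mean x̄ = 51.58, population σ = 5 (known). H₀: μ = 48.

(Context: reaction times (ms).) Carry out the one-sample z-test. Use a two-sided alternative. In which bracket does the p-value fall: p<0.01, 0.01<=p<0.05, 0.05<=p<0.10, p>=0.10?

SE = σ/√n = 5/√19 = 1.1471
z = (x̄−μ₀)/SE = (51.58−48)/1.1471 = 3.1210
p-value (two-sided) = 0.00180
→ bracket: p<0.01

p-value bracket: p<0.01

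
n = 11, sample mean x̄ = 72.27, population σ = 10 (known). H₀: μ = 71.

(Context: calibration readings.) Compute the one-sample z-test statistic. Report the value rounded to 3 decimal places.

SE = σ/√n = 10/√11 = 3.0151
z = (x̄−μ₀)/SE = (72.27−71)/3.0151 = 0.4212

test statistic = 0.421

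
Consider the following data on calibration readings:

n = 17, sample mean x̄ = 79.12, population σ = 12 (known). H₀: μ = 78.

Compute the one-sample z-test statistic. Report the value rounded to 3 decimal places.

test statistic = 0.385

SE = σ/√n = 12/√17 = 2.9104
z = (x̄−μ₀)/SE = (79.12−78)/2.9104 = 0.3848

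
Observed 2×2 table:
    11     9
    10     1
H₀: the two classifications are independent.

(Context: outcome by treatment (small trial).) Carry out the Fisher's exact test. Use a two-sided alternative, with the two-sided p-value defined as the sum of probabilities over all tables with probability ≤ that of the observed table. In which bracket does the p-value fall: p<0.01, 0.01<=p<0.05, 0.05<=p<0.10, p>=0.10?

p-value bracket: 0.05<=p<0.10

Margins: r₁=20, r₂=11, c₁=21, c₂=10, n=31
p_obs = C(20,11)·C(11,10)/C(31,21); sum pmf over tables with pmf ≤ p_obs
p-value (two-sided) = 0.05504
→ bracket: 0.05<=p<0.10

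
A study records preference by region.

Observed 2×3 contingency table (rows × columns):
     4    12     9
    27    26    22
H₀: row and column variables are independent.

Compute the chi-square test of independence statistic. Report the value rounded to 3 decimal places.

Row totals [25, 75], col totals [31, 38, 31], n=100
χ² = (4−7.75)²/7.75 + (12−9.50)²/9.50 + (9−7.75)²/7.75 + (27−23.25)²/23.25 + (26−28.50)²/28.50 + (22−23.25)²/23.25 = 3.5654
df = 2

test statistic = 3.565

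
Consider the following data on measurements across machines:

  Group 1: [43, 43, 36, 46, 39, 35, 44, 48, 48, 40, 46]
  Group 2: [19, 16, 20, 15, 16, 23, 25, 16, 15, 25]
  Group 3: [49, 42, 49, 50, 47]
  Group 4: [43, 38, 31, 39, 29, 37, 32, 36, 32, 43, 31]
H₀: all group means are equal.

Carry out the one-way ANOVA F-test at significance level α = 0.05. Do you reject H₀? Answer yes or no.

Group means [42.55, 19.00, 47.40, 35.55], grand mean 34.757
SSB = Σnᵢ(x̄ᵢ−x̄)² = 3956.156; SSW = ΣΣ(x−x̄ᵢ)² = 634.655
MSB = 3956.156/3 = 1318.7188; MSW = 634.655/33 = 19.2320
F = MSB/MSW = 68.5691
df = (3, 33)
p-value (upper-tail) = 0.00000
At α=0.05: p < α → reject H₀

reject H₀: yes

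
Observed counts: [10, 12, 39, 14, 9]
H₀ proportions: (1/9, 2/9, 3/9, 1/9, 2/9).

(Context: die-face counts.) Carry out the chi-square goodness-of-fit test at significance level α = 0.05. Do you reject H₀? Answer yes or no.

reject H₀: yes

n = 84; E_i = n·p_i = [9.33, 18.67, 28.00, 9.33, 18.67]
χ² = (10−9.33)²/9.33 + (12−18.67)²/18.67 + (39−28.00)²/28.00 + (14−9.33)²/9.33 + (9−18.67)²/18.67 = 14.0893
df = 4
p-value (upper-tail) = 0.00702
At α=0.05: p < α → reject H₀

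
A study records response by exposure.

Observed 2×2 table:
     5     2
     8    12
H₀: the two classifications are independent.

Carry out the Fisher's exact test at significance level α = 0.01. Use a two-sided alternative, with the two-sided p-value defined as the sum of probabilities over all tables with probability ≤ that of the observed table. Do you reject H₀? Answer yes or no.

reject H₀: no

Margins: r₁=7, r₂=20, c₁=13, c₂=14, n=27
p_obs = C(7,5)·C(20,8)/C(27,13); sum pmf over tables with pmf ≤ p_obs
p-value (two-sided) = 0.20870
At α=0.01: p ≥ α → fail to reject H₀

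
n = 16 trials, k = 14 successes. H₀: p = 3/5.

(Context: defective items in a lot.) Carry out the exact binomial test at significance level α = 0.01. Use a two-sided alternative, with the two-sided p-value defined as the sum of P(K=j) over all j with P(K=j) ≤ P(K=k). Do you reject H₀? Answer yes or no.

Exact binomial: n=16, k=14, p₀=3/5=0.6000
P(X=j) = C(n,j)·p₀^j·(1−p₀)^(n−j); p = Σ P(X=j) over j with P(X=j) ≤ P(X=14)
p-value (two-sided) = 0.03748
At α=0.01: p ≥ α → fail to reject H₀

reject H₀: no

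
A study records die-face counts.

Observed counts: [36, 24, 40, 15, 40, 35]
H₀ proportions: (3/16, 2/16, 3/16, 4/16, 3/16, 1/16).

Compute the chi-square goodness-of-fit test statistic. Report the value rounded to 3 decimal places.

test statistic = 68.351

n = 190; E_i = n·p_i = [35.62, 23.75, 35.62, 47.50, 35.62, 11.88]
χ² = (36−35.62)²/35.62 + (24−23.75)²/23.75 + (40−35.62)²/35.62 + (15−47.50)²/47.50 + (40−35.62)²/35.62 + (35−11.88)²/11.88 = 68.3509
df = 5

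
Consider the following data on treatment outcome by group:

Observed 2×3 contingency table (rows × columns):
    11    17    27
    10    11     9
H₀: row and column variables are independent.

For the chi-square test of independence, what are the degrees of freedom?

df = (r−1)(c−1) = (2−1)·(3−1) = 2

degrees of freedom = 2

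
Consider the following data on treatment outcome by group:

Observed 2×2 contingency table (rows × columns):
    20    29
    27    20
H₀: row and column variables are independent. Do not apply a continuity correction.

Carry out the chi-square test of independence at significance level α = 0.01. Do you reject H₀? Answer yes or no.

Row totals [49, 47], col totals [47, 49], n=96
χ² = (20−23.99)²/23.99 + (29−25.01)²/25.01 + (27−23.01)²/23.01 + (20−23.99)²/23.99 = 2.6551
df = 1
p-value (upper-tail) = 0.10322
At α=0.01: p ≥ α → fail to reject H₀

reject H₀: no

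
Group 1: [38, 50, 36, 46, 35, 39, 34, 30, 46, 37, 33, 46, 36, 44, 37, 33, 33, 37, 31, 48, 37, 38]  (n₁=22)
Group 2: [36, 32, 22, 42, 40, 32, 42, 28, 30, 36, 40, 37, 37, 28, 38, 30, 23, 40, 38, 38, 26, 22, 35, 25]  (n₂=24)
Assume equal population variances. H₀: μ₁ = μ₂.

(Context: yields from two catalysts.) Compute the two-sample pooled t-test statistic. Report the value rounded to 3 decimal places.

test statistic = 2.846

x̄₁=38.364, s₁=5.753, n₁=22
x̄₂=33.208, s₂=6.467, n₂=24
s_p² = [21·5.753² + 23·6.467²]/44 = 37.6602
SE = √(s_p²·(1/22+1/24)) = 1.8114
t = (38.364−33.208)/1.8114 = 2.8461
df = 44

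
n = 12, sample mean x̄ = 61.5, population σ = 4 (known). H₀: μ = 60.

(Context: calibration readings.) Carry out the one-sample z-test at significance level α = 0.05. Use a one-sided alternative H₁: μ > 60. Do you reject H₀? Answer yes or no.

SE = σ/√n = 4/√12 = 1.1547
z = (x̄−μ₀)/SE = (61.5−60)/1.1547 = 1.2990
p-value (one-sided, H₁ greater) = 0.09697
At α=0.05: p ≥ α → fail to reject H₀

reject H₀: no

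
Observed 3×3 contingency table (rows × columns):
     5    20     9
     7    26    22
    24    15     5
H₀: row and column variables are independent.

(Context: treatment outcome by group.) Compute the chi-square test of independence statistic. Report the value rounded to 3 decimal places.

test statistic = 28.382

Row totals [34, 55, 44], col totals [36, 61, 36], n=133
χ² = (5−9.20)²/9.20 + (20−15.59)²/15.59 + (9−9.20)²/9.20 + (7−14.89)²/14.89 + (26−25.23)²/25.23 + (22−14.89)²/14.89 + (24−11.91)²/11.91 + (15−20.18)²/20.18 + (5−11.91)²/11.91 = 28.3818
df = 4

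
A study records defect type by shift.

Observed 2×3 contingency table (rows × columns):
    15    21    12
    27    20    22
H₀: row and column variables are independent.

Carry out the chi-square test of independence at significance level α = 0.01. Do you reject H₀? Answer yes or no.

reject H₀: no

Row totals [48, 69], col totals [42, 41, 34], n=117
χ² = (15−17.23)²/17.23 + (21−16.82)²/16.82 + (12−13.95)²/13.95 + (27−24.77)²/24.77 + (20−24.18)²/24.18 + (22−20.05)²/20.05 = 2.7123
df = 2
p-value (upper-tail) = 0.25765
At α=0.01: p ≥ α → fail to reject H₀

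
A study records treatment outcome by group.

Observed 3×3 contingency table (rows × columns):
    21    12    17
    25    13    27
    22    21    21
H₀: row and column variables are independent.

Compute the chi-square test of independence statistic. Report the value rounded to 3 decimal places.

test statistic = 3.352

Row totals [50, 65, 64], col totals [68, 46, 65], n=179
χ² = (21−18.99)²/18.99 + (12−12.85)²/12.85 + (17−18.16)²/18.16 + (25−24.69)²/24.69 + (13−16.70)²/16.70 + (27−23.60)²/23.60 + (22−24.31)²/24.31 + (21−16.45)²/16.45 + (21−23.24)²/23.24 = 3.3519
df = 4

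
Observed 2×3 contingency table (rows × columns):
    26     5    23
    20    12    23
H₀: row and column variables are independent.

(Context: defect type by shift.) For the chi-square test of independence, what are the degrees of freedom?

df = (r−1)(c−1) = (2−1)·(3−1) = 2

degrees of freedom = 2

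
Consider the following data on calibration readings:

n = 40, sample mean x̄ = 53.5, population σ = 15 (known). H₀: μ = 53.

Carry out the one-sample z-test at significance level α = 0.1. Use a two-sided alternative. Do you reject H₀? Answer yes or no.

reject H₀: no

SE = σ/√n = 15/√40 = 2.3717
z = (x̄−μ₀)/SE = (53.5−53)/2.3717 = 0.2108
p-value (two-sided) = 0.83303
At α=0.1: p ≥ α → fail to reject H₀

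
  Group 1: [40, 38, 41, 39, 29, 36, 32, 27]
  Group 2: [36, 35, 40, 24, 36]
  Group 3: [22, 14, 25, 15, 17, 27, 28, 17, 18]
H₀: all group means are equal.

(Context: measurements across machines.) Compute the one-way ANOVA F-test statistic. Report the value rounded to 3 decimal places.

Group means [35.25, 34.20, 20.33], grand mean 28.909
SSB = Σnᵢ(x̄ᵢ−x̄)² = 1123.518; SSW = ΣΣ(x−x̄ᵢ)² = 564.300
MSB = 1123.518/2 = 561.7591; MSW = 564.300/19 = 29.7000
F = MSB/MSW = 18.9144
df = (2, 19)

test statistic = 18.914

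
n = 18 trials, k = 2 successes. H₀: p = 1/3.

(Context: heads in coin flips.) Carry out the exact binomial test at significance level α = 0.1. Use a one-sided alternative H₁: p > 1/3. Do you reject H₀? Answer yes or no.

Exact binomial: n=18, k=2, p₀=1/3=0.3333
P(X≥2) from Σ C(n,i)·p₀^i·(1−p₀)^(n−i)
p-value (one-sided, H₁ greater) = 0.99323
At α=0.1: p ≥ α → fail to reject H₀

reject H₀: no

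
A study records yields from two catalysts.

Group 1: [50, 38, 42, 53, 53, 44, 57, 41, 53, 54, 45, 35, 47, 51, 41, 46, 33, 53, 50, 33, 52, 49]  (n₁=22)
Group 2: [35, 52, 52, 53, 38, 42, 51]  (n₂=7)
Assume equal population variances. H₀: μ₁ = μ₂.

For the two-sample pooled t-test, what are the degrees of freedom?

degrees of freedom = 27

df = n₁ + n₂ − 2 = 22 + 7 − 2 = 27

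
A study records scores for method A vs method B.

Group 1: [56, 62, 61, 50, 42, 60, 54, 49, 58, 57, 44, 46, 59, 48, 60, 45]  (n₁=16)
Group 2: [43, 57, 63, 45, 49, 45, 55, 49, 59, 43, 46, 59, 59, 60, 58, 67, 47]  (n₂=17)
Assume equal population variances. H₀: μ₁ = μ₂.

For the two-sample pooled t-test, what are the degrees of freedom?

degrees of freedom = 31

df = n₁ + n₂ − 2 = 16 + 17 − 2 = 31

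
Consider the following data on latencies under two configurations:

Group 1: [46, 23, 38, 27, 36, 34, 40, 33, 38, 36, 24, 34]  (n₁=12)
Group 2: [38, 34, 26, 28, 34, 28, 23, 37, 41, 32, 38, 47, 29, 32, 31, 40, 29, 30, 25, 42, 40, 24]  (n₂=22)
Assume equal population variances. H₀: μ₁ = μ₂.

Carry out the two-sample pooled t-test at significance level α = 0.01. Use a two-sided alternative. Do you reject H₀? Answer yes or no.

x̄₁=34.083, s₁=6.680, n₁=12
x̄₂=33.091, s₂=6.539, n₂=22
s_p² = [11·6.680² + 21·6.539²]/32 = 43.3980
SE = √(s_p²·(1/12+1/22)) = 2.3641
t = (34.083−33.091)/2.3641 = 0.4198
df = 32
p-value (two-sided) = 0.67745
At α=0.01: p ≥ α → fail to reject H₀

reject H₀: no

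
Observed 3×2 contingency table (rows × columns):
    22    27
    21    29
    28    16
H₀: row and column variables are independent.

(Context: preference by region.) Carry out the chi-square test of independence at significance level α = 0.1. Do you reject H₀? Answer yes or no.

reject H₀: yes

Row totals [49, 50, 44], col totals [71, 72], n=143
χ² = (22−24.33)²/24.33 + (27−24.67)²/24.67 + (21−24.83)²/24.83 + (29−25.17)²/25.17 + (28−21.85)²/21.85 + (16−22.15)²/22.15 = 5.0562
df = 2
p-value (upper-tail) = 0.07981
At α=0.1: p < α → reject H₀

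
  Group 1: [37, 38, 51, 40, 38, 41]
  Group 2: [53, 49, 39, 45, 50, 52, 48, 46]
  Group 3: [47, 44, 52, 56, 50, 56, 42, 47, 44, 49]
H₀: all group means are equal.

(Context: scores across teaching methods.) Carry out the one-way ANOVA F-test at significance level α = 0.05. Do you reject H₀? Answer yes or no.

Group means [40.83, 47.75, 48.70], grand mean 46.417
SSB = Σnᵢ(x̄ᵢ−x̄)² = 253.400; SSW = ΣΣ(x−x̄ᵢ)² = 488.433
MSB = 253.400/2 = 126.7000; MSW = 488.433/21 = 23.2587
F = MSB/MSW = 5.4474
df = (2, 21)
p-value (upper-tail) = 0.01242
At α=0.05: p < α → reject H₀

reject H₀: yes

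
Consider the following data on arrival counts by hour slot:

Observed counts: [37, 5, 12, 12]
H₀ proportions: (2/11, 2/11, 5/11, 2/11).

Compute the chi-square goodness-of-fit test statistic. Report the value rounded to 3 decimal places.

n = 66; E_i = n·p_i = [12.00, 12.00, 30.00, 12.00]
χ² = (37−12.00)²/12.00 + (5−12.00)²/12.00 + (12−30.00)²/30.00 + (12−12.00)²/12.00 = 66.9667
df = 3

test statistic = 66.967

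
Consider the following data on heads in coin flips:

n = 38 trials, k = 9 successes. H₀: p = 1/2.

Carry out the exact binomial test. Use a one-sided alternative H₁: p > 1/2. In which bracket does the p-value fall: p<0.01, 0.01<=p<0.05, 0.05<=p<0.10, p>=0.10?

Exact binomial: n=38, k=9, p₀=1/2=0.5000
P(X≥9) from Σ C(n,i)·p₀^i·(1−p₀)^(n−i)
p-value (one-sided, H₁ greater) = 0.99976
→ bracket: p>=0.10

p-value bracket: p>=0.10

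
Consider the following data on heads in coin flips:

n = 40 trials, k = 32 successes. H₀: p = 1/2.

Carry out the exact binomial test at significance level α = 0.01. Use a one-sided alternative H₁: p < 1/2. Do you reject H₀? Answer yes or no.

reject H₀: no

Exact binomial: n=40, k=32, p₀=1/2=0.5000
P(X≤32) from Σ C(n,i)·p₀^i·(1−p₀)^(n−i)
p-value (one-sided, H₁ less) = 0.99998
At α=0.01: p ≥ α → fail to reject H₀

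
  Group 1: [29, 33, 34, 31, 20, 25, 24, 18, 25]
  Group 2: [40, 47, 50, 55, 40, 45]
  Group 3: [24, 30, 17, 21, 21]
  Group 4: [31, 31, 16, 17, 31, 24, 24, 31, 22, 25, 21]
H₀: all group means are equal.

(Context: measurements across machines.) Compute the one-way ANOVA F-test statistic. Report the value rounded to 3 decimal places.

test statistic = 24.063

Group means [26.56, 46.17, 22.60, 24.82], grand mean 29.097
SSB = Σnᵢ(x̄ᵢ−x̄)² = 2218.818; SSW = ΣΣ(x−x̄ᵢ)² = 829.892
MSB = 2218.818/3 = 739.6059; MSW = 829.892/27 = 30.7367
F = MSB/MSW = 24.0626
df = (3, 27)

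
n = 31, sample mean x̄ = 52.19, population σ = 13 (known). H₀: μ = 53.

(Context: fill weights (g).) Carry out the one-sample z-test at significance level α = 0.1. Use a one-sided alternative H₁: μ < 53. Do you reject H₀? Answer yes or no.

reject H₀: no

SE = σ/√n = 13/√31 = 2.3349
z = (x̄−μ₀)/SE = (52.19−53)/2.3349 = -0.3469
p-value (one-sided, H₁ less) = 0.36433
At α=0.1: p ≥ α → fail to reject H₀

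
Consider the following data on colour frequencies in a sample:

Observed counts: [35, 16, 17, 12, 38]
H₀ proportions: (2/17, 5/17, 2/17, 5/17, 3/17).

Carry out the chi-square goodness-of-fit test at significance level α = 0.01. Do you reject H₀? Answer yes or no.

n = 118; E_i = n·p_i = [13.88, 34.71, 13.88, 34.71, 20.82]
χ² = (35−13.88)²/13.88 + (16−34.71)²/34.71 + (17−13.88)²/13.88 + (12−34.71)²/34.71 + (38−20.82)²/20.82 = 71.9294
df = 4
p-value (upper-tail) = 0.00000
At α=0.01: p < α → reject H₀

reject H₀: yes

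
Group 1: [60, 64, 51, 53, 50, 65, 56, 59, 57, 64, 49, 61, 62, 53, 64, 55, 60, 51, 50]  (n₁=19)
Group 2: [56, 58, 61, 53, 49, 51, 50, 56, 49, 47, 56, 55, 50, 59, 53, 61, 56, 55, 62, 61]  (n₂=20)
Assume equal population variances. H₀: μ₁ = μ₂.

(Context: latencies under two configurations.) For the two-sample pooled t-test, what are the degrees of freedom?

df = n₁ + n₂ − 2 = 19 + 20 − 2 = 37

degrees of freedom = 37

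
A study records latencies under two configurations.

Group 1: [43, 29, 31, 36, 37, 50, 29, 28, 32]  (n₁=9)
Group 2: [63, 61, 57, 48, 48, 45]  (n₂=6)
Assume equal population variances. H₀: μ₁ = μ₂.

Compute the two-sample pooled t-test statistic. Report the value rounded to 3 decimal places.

x̄₁=35.000, s₁=7.416, n₁=9
x̄₂=53.667, s₂=7.633, n₂=6
s_p² = [8·7.416² + 5·7.633²]/13 = 56.2564
SE = √(s_p²·(1/9+1/6)) = 3.9531
t = (35.000−53.667)/3.9531 = -4.7221
df = 13

test statistic = -4.722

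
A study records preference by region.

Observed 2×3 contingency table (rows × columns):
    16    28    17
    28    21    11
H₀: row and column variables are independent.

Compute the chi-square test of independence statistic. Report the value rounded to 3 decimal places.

Row totals [61, 60], col totals [44, 49, 28], n=121
χ² = (16−22.18)²/22.18 + (28−24.70)²/24.70 + (17−14.12)²/14.12 + (28−21.82)²/21.82 + (21−24.30)²/24.30 + (11−13.88)²/13.88 = 5.5506
df = 2

test statistic = 5.551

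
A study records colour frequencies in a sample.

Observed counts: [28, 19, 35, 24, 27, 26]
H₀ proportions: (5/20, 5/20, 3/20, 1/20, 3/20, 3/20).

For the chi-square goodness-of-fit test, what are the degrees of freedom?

degrees of freedom = 5

df = k − 1 = 6 − 1 = 5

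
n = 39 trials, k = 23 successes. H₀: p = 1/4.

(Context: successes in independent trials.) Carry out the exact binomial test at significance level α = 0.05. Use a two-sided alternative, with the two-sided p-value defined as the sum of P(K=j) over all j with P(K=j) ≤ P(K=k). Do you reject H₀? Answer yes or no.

Exact binomial: n=39, k=23, p₀=1/4=0.2500
P(X=j) = C(n,j)·p₀^j·(1−p₀)^(n−j); p = Σ P(X=j) over j with P(X=j) ≤ P(X=23)
p-value (two-sided) = 0.00001
At α=0.05: p < α → reject H₀

reject H₀: yes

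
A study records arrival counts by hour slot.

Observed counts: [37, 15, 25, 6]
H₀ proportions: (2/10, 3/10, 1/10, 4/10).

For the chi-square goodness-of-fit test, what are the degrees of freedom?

degrees of freedom = 3

df = k − 1 = 4 − 1 = 3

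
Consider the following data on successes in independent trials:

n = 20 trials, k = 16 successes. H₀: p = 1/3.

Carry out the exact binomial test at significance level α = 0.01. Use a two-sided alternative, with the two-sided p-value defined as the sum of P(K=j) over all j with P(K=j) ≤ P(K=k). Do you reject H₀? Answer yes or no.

Exact binomial: n=20, k=16, p₀=1/3=0.3333
P(X=j) = C(n,j)·p₀^j·(1−p₀)^(n−j); p = Σ P(X=j) over j with P(X=j) ≤ P(X=16)
p-value (two-sided) = 0.00003
At α=0.01: p < α → reject H₀

reject H₀: yes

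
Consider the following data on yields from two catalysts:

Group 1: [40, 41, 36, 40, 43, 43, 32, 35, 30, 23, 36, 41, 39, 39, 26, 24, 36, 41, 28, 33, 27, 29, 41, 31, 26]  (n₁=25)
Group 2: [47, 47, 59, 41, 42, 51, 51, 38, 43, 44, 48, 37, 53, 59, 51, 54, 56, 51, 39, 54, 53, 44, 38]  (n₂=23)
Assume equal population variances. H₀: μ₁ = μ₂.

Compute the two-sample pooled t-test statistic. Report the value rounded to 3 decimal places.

test statistic = -7.070

x̄₁=34.400, s₁=6.384, n₁=25
x̄₂=47.826, s₂=6.773, n₂=23
s_p² = [24·6.384² + 22·6.773²]/46 = 43.2023
SE = √(s_p²·(1/25+1/23)) = 1.8991
t = (34.400−47.826)/1.8991 = -7.0698
df = 46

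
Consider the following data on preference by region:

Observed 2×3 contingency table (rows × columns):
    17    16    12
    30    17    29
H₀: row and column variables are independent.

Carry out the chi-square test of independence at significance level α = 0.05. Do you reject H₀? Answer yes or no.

reject H₀: no

Row totals [45, 76], col totals [47, 33, 41], n=121
χ² = (17−17.48)²/17.48 + (16−12.27)²/12.27 + (12−15.25)²/15.25 + (30−29.52)²/29.52 + (17−20.73)²/20.73 + (29−25.75)²/25.75 = 2.9246
df = 2
p-value (upper-tail) = 0.23170
At α=0.05: p ≥ α → fail to reject H₀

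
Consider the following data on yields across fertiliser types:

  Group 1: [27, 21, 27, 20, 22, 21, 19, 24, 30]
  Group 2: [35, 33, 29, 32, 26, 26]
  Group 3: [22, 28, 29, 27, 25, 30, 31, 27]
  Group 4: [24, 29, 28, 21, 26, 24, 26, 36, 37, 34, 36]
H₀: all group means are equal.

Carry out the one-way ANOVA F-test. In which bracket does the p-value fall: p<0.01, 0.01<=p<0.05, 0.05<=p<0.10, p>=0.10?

Group means [23.44, 30.17, 27.38, 29.18], grand mean 27.412
SSB = Σnᵢ(x̄ᵢ−x̄)² = 221.668; SSW = ΣΣ(x−x̄ᵢ)² = 562.567
MSB = 221.668/3 = 73.8895; MSW = 562.567/30 = 18.7522
F = MSB/MSW = 3.9403
df = (3, 30)
p-value (upper-tail) = 0.01753
→ bracket: 0.01<=p<0.05

p-value bracket: 0.01<=p<0.05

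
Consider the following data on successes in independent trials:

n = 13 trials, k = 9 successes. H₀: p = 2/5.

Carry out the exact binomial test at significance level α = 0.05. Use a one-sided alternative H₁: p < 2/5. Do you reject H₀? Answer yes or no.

reject H₀: no

Exact binomial: n=13, k=9, p₀=2/5=0.4000
P(X≤9) from Σ C(n,i)·p₀^i·(1−p₀)^(n−i)
p-value (one-sided, H₁ less) = 0.99221
At α=0.05: p ≥ α → fail to reject H₀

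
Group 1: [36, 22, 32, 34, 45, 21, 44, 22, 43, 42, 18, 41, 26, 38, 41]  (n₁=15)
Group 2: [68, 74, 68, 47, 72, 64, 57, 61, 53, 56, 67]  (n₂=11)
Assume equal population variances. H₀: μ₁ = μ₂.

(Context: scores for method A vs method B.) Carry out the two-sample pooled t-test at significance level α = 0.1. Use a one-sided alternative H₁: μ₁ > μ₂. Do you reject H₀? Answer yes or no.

x̄₁=33.667, s₁=9.499, n₁=15
x̄₂=62.455, s₂=8.430, n₂=11
s_p² = [14·9.499² + 10·8.430²]/24 = 82.2525
SE = √(s_p²·(1/15+1/11)) = 3.6001
t = (33.667−62.455)/3.6001 = -7.9963
df = 24
p-value (one-sided, H₁ greater) = 1.00000
At α=0.1: p ≥ α → fail to reject H₀

reject H₀: no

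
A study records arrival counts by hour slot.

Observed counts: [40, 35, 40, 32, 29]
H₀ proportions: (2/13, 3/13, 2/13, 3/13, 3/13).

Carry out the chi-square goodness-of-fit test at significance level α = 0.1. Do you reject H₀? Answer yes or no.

reject H₀: yes

n = 176; E_i = n·p_i = [27.08, 40.62, 27.08, 40.62, 40.62]
χ² = (40−27.08)²/27.08 + (35−40.62)²/40.62 + (40−27.08)²/27.08 + (32−40.62)²/40.62 + (29−40.62)²/40.62 = 18.2614
df = 4
p-value (upper-tail) = 0.00110
At α=0.1: p < α → reject H₀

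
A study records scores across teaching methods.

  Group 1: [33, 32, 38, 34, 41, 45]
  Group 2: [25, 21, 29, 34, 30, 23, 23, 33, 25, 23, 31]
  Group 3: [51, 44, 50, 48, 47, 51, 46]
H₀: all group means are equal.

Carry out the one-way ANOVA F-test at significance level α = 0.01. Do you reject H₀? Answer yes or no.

Group means [37.17, 27.00, 48.14], grand mean 35.708
SSB = Σnᵢ(x̄ᵢ−x̄)² = 1929.268; SSW = ΣΣ(x−x̄ᵢ)² = 379.690
MSB = 1929.268/2 = 964.6339; MSW = 379.690/21 = 18.0805
F = MSB/MSW = 53.3522
df = (2, 21)
p-value (upper-tail) = 0.00000
At α=0.01: p < α → reject H₀

reject H₀: yes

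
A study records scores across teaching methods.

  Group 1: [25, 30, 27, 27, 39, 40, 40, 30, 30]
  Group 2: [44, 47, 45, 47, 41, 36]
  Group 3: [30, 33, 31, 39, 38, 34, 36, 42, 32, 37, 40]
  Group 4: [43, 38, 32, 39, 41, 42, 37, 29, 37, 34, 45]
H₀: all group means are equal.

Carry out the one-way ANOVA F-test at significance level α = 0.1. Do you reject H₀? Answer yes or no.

Group means [32.00, 43.33, 35.64, 37.91], grand mean 36.676
SSB = Σnᵢ(x̄ᵢ−x̄)² = 491.320; SSW = ΣΣ(x−x̄ᵢ)² = 766.788
MSB = 491.320/3 = 163.7734; MSW = 766.788/33 = 23.2360
F = MSB/MSW = 7.0483
df = (3, 33)
p-value (upper-tail) = 0.00086
At α=0.1: p < α → reject H₀

reject H₀: yes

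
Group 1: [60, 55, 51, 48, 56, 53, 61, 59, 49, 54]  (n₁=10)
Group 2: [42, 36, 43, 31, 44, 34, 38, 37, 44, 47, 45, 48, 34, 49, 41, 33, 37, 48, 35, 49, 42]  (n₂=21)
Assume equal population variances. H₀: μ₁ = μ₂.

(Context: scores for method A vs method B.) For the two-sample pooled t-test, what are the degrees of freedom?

degrees of freedom = 29

df = n₁ + n₂ − 2 = 10 + 21 − 2 = 29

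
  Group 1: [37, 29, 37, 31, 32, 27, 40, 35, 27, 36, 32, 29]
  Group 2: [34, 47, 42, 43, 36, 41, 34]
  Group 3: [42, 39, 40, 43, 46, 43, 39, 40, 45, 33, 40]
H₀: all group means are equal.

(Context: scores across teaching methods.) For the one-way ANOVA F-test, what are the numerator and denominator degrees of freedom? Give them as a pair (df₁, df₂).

degrees of freedom = [2, 27]

k = 3 groups, N = 30 total
df = (k−1, N−k) = (3−1, 30−3) = (2, 27)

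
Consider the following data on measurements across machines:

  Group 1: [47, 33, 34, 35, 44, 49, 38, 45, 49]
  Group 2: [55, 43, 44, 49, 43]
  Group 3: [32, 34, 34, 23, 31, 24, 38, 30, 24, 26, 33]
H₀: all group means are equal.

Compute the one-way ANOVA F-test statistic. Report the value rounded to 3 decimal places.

Group means [41.56, 46.80, 29.91], grand mean 37.480
SSB = Σnᵢ(x̄ᵢ−x̄)² = 1214.309; SSW = ΣΣ(x−x̄ᵢ)² = 699.931
MSB = 1214.309/2 = 607.1543; MSW = 699.931/22 = 31.8151
F = MSB/MSW = 19.0839
df = (2, 22)

test statistic = 19.084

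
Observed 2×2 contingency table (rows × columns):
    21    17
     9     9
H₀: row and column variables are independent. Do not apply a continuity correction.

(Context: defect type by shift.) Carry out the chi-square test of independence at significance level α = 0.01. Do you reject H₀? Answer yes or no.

reject H₀: no

Row totals [38, 18], col totals [30, 26], n=56
χ² = (21−20.36)²/20.36 + (17−17.64)²/17.64 + (9−9.64)²/9.64 + (9−8.36)²/8.36 = 0.1360
df = 1
p-value (upper-tail) = 0.71226
At α=0.01: p ≥ α → fail to reject H₀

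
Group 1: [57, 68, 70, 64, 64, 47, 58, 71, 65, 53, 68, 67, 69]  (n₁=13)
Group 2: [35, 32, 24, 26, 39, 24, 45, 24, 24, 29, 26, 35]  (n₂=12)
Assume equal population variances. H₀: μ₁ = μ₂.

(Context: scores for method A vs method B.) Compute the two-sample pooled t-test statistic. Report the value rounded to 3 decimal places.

test statistic = 11.505

x̄₁=63.154, s₁=7.290, n₁=13
x̄₂=30.250, s₂=6.982, n₂=12
s_p² = [12·7.290² + 11·6.982²]/23 = 51.0410
SE = √(s_p²·(1/13+1/12)) = 2.8600
t = (63.154−30.250)/2.8600 = 11.5048
df = 23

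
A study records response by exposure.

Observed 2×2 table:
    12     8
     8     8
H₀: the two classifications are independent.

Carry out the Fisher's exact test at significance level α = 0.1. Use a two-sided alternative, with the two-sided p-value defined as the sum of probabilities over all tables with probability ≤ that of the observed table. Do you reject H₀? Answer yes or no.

reject H₀: no

Margins: r₁=20, r₂=16, c₁=20, c₂=16, n=36
p_obs = C(20,12)·C(16,8)/C(36,20); sum pmf over tables with pmf ≤ p_obs
p-value (two-sided) = 0.73707
At α=0.1: p ≥ α → fail to reject H₀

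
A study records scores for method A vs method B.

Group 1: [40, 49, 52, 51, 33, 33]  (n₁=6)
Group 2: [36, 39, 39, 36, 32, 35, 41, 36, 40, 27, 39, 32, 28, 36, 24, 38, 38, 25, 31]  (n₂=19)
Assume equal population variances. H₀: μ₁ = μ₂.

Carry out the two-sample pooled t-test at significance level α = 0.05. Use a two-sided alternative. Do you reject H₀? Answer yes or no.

x̄₁=43.000, s₁=8.832, n₁=6
x̄₂=34.316, s₂=5.218, n₂=19
s_p² = [5·8.832² + 18·5.218²]/23 = 38.2654
SE = √(s_p²·(1/6+1/19)) = 2.8968
t = (43.000−34.316)/2.8968 = 2.9978
df = 23
p-value (two-sided) = 0.00642
At α=0.05: p < α → reject H₀

reject H₀: yes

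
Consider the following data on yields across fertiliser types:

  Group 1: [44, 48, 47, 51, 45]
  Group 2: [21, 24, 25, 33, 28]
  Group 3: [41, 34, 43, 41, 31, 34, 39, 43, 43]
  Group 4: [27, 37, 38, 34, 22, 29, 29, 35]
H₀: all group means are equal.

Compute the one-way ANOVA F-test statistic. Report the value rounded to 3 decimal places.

Group means [47.00, 26.20, 38.78, 31.38], grand mean 35.778
SSB = Σnᵢ(x̄ᵢ−x̄)² = 1324.436; SSW = ΣΣ(x−x̄ᵢ)² = 496.231
MSB = 1324.436/3 = 441.4787; MSW = 496.231/23 = 21.5752
F = MSB/MSW = 20.4623
df = (3, 23)

test statistic = 20.462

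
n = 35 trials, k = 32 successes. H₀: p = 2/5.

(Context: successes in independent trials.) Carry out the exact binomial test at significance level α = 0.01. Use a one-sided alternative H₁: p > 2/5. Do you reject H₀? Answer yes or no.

reject H₀: yes

Exact binomial: n=35, k=32, p₀=2/5=0.4000
P(X≥32) from Σ C(n,i)·p₀^i·(1−p₀)^(n−i)
p-value (one-sided, H₁ greater) = 0.00000
At α=0.01: p < α → reject H₀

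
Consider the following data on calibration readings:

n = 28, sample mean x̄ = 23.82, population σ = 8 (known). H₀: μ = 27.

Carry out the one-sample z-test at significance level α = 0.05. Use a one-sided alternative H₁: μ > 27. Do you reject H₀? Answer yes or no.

reject H₀: no

SE = σ/√n = 8/√28 = 1.5119
z = (x̄−μ₀)/SE = (23.82−27)/1.5119 = -2.1034
p-value (one-sided, H₁ greater) = 0.98228
At α=0.05: p ≥ α → fail to reject H₀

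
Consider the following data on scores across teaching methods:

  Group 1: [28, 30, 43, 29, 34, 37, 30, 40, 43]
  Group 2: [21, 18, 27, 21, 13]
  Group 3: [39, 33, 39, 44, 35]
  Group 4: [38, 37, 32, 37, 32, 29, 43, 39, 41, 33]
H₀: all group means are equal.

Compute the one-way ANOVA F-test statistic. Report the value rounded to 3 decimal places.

Group means [34.89, 20.00, 38.00, 36.10], grand mean 33.276
SSB = Σnᵢ(x̄ᵢ−x̄)² = 1096.004; SSW = ΣΣ(x−x̄ᵢ)² = 647.789
MSB = 1096.004/3 = 365.3347; MSW = 647.789/25 = 25.9116
F = MSB/MSW = 14.0993
df = (3, 25)

test statistic = 14.099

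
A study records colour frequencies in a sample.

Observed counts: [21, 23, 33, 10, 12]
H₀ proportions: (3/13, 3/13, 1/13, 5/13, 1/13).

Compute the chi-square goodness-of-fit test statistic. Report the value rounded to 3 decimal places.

n = 99; E_i = n·p_i = [22.85, 22.85, 7.62, 38.08, 7.62]
χ² = (21−22.85)²/22.85 + (23−22.85)²/22.85 + (33−7.62)²/7.62 + (10−38.08)²/38.08 + (12−7.62)²/7.62 = 107.9933
df = 4

test statistic = 107.993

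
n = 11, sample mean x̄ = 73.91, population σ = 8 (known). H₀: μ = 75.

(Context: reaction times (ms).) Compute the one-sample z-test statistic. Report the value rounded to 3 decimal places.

SE = σ/√n = 8/√11 = 2.4121
z = (x̄−μ₀)/SE = (73.91−75)/2.4121 = -0.4519

test statistic = -0.452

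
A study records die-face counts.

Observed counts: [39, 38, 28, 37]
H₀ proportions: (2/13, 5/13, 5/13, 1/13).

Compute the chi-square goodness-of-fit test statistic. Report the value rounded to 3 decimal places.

n = 142; E_i = n·p_i = [21.85, 54.62, 54.62, 10.92]
χ² = (39−21.85)²/21.85 + (38−54.62)²/54.62 + (28−54.62)²/54.62 + (37−10.92)²/10.92 = 93.7486
df = 3

test statistic = 93.749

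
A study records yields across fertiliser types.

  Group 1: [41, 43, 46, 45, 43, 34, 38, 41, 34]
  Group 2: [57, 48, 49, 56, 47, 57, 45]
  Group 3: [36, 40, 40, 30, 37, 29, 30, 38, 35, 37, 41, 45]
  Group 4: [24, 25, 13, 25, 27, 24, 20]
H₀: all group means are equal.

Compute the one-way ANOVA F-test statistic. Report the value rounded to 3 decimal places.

Group means [40.56, 51.29, 36.50, 22.57], grand mean 37.714
SSB = Σnᵢ(x̄ᵢ−x̄)² = 2984.778; SSW = ΣΣ(x−x̄ᵢ)² = 712.365
MSB = 2984.778/3 = 994.9259; MSW = 712.365/31 = 22.9795
F = MSB/MSW = 43.2962
df = (3, 31)

test statistic = 43.296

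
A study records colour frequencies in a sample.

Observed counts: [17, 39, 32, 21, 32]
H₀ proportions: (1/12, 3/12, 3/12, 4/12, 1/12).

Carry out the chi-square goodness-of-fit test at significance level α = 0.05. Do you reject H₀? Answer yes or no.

n = 141; E_i = n·p_i = [11.75, 35.25, 35.25, 47.00, 11.75]
χ² = (17−11.75)²/11.75 + (39−35.25)²/35.25 + (32−35.25)²/35.25 + (21−47.00)²/47.00 + (32−11.75)²/11.75 = 52.3262
df = 4
p-value (upper-tail) = 0.00000
At α=0.05: p < α → reject H₀

reject H₀: yes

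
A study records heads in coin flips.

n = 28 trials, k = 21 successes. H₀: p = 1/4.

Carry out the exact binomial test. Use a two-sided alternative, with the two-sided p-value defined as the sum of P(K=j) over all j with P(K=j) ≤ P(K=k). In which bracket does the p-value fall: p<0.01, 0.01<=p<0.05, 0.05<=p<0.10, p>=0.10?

Exact binomial: n=28, k=21, p₀=1/4=0.2500
P(X=j) = C(n,j)·p₀^j·(1−p₀)^(n−j); p = Σ P(X=j) over j with P(X=j) ≤ P(X=21)
p-value (two-sided) = 0.00000
→ bracket: p<0.01

p-value bracket: p<0.01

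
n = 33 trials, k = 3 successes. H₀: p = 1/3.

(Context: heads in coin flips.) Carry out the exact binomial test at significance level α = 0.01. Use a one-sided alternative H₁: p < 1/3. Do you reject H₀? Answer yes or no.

reject H₀: yes

Exact binomial: n=33, k=3, p₀=1/3=0.3333
P(X≤3) from Σ C(n,i)·p₀^i·(1−p₀)^(n−i)
p-value (one-sided, H₁ less) = 0.00128
At α=0.01: p < α → reject H₀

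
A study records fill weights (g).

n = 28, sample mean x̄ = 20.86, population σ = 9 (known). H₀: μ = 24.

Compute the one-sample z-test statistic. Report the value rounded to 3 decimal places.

SE = σ/√n = 9/√28 = 1.7008
z = (x̄−μ₀)/SE = (20.86−24)/1.7008 = -1.8461

test statistic = -1.846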